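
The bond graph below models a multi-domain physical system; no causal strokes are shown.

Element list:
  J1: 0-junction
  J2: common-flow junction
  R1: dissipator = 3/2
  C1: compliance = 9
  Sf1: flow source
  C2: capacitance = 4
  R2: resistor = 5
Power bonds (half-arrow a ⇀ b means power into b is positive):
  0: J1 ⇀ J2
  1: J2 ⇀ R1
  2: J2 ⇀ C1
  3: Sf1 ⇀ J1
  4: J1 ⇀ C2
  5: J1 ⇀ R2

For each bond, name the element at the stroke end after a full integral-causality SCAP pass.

bond 0 stroke→J2
bond 1 stroke→R1
bond 2 stroke→J2
bond 3 stroke→Sf1
bond 4 stroke→J1
bond 5 stroke→R2

b3 stroke→Sf1  (Sf1: flow source, stroke at near end)
b2 stroke→J2  (C1 integral (e out))
b4 stroke→J1  (C2 integral (e out))
b0 stroke→J2  (common-e at J1 fixed by 4)
b5 stroke→R2  (common-e at J1 fixed by 4)
b1 stroke→R1  (J2: last free bond brings flow in)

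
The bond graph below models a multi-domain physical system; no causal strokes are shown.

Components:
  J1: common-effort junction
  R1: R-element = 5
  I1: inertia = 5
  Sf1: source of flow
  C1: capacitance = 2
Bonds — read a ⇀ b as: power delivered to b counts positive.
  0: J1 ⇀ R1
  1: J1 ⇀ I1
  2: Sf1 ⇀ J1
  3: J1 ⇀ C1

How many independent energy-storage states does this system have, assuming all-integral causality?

bond 2 stroke→Sf1  (Sf1 (Sf) sets flow on bond)
bond 1 stroke→I1  (I1: I, integral causality)
bond 3 stroke→J1  (C1 outputs effort q/C1)
bond 0 stroke→R1  (J1: bond 3 brought effort, rest push out)

2  (C1, I1 all integral)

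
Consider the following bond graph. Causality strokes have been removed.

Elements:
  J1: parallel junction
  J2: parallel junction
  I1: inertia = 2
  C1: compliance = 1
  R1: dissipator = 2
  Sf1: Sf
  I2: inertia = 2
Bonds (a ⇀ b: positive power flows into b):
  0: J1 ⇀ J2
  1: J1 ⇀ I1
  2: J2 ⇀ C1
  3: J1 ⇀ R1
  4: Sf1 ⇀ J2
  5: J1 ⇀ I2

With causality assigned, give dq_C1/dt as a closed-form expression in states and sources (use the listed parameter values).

β4 →Sf1  (Sf1 (Sf) sets flow on bond)
β1 →I1  (I1: I, integral causality)
β2 →J2  (prefer integral on C1)
β0 →J1  (common-e at J2 fixed by 2)
β3 →R1  (J1 effort already set via bond 0)
β5 →I2  (J1: bond 0 brought effort, rest push out)

dq_C1/dt = F_Sf1 - p_I1/2 - p_I2/2 - q_C1/2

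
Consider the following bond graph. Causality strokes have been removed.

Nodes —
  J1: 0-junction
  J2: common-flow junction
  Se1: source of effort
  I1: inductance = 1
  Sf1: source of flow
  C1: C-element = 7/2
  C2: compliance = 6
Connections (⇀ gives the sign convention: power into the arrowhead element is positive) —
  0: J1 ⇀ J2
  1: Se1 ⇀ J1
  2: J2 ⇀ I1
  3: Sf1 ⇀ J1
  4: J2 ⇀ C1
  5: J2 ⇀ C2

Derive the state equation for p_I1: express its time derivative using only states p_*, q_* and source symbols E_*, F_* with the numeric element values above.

dp_I1/dt = E_Se1 - 2*q_C1/7 - q_C2/6

β1 →J1  (Se1: effort source, stroke at far end)
β3 →Sf1  (source Sf1 imposes f)
β0 →J2  (0-jn J1 has e-setter on 1)
β2 →I1  (I1: I, integral causality)
β4 →J2  (common-f at J2 fixed by 2)
β5 →J2  (J2: bond 2 brought flow, rest push out)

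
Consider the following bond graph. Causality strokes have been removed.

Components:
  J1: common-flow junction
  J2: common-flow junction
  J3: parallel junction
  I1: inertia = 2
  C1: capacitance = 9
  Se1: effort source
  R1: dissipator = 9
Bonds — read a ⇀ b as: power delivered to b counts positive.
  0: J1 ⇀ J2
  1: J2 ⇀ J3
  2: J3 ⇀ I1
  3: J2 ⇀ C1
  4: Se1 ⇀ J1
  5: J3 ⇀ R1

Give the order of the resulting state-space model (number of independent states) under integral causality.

2  (C1, I1 all integral)

#4 stroke→J1  (Se1: effort source, stroke at far end)
#0 stroke→J2  (J1 needs exactly one f-in)
#2 stroke→I1  (I1 outputs flow p/I1)
#3 stroke→J2  (C1: C, integral causality)
#1 stroke→J3  (J2 needs exactly one f-in)
#5 stroke→R1  (J3: bond 1 brought effort, rest push out)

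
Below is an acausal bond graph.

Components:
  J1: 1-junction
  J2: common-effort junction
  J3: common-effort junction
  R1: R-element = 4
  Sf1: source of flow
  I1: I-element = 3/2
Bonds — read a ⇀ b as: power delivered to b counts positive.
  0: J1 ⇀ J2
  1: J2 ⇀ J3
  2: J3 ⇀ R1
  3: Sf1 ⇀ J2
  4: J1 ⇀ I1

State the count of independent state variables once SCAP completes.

1  (I1 all integral)

b3 stroke at Sf1  (Sf1 fixes flow; stroke at Sf1)
b4 stroke at I1  (I1: I, integral causality)
b0 stroke at J1  (J1 flow already set via bond 4)
b1 stroke at J2  (J2 needs exactly one e-in)
b2 stroke at J3  (J3: last free bond brings effort in)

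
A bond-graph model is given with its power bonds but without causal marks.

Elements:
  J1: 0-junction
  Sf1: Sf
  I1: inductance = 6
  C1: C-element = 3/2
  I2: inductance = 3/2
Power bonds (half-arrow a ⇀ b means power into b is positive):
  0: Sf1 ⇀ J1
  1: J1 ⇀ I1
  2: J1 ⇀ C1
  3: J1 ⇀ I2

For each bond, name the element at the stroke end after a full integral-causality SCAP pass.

bond 0 |Sf1  (source Sf1 imposes f)
bond 1 |I1  (prefer integral on I1)
bond 2 |J1  (C1: C, integral causality)
bond 3 |I2  (J1: bond 2 brought effort, rest push out)

β0 →Sf1
β1 →I1
β2 →J1
β3 →I2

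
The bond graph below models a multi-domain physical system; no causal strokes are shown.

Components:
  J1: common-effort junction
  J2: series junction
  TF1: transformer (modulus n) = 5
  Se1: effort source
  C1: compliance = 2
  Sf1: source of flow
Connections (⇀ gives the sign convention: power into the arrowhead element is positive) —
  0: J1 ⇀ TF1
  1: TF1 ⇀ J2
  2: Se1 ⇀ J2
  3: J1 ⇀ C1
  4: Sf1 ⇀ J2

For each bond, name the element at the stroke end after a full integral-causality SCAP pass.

#2 →J2  (Se1: effort source, stroke at far end)
#4 →Sf1  (source Sf1 imposes f)
#1 →J2  (1-jn J2 has f-setter on 4)
#0 →TF1  (TF1: transformer flips bond 1)
#3 →J1  (closing 0-jn rule on J1)

β0 |TF1
β1 |J2
β2 |J2
β3 |J1
β4 |Sf1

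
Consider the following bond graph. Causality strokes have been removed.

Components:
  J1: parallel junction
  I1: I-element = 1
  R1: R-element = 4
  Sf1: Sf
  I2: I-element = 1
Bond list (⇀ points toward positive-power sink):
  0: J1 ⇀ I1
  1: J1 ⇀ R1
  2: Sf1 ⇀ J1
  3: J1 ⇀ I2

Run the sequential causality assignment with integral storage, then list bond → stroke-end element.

β2 stroke at Sf1  (source Sf1 imposes f)
β0 stroke at I1  (I1 integral (f out))
β3 stroke at I2  (I2: I, integral causality)
β1 stroke at J1  (J1 needs exactly one e-in)

bond 0 stroke→I1
bond 1 stroke→J1
bond 2 stroke→Sf1
bond 3 stroke→I2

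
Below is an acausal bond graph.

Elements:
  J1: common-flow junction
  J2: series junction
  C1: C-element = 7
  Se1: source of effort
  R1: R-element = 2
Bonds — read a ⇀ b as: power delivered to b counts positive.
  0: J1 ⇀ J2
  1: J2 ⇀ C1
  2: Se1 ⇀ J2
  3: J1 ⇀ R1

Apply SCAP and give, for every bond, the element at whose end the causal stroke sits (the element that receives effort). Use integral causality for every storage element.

b2 |J2  (Se1 (Se) sets effort on bond)
b1 |J2  (prefer integral on C1)
b0 |J1  (J2 needs exactly one f-in)
b3 |R1  (only one flow-in slot at J1)

b0 →J1
b1 →J2
b2 →J2
b3 →R1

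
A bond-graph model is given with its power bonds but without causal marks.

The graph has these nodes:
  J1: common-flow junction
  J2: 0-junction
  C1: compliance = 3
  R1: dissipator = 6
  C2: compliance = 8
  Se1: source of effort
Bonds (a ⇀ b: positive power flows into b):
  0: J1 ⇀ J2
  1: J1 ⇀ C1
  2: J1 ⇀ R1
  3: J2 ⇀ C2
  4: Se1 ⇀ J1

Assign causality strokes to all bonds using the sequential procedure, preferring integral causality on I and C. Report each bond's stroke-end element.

#4 stroke→J1  (Se1: effort source, stroke at far end)
#1 stroke→J1  (C1: C, integral causality)
#3 stroke→J2  (C2 integral (e out))
#0 stroke→J1  (common-e at J2 fixed by 3)
#2 stroke→R1  (J1: last free bond brings flow in)

β0 stroke→J1
β1 stroke→J1
β2 stroke→R1
β3 stroke→J2
β4 stroke→J1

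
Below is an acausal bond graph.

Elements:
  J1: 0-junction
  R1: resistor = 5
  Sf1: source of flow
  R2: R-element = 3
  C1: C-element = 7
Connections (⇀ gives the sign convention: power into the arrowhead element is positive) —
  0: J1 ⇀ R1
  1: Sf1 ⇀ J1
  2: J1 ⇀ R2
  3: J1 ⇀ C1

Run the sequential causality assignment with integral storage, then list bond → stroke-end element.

β1 →Sf1  (Sf1: flow source, stroke at near end)
β3 →J1  (prefer integral on C1)
β0 →R1  (J1: bond 3 brought effort, rest push out)
β2 →R2  (J1: bond 3 brought effort, rest push out)

β0 stroke at R1
β1 stroke at Sf1
β2 stroke at R2
β3 stroke at J1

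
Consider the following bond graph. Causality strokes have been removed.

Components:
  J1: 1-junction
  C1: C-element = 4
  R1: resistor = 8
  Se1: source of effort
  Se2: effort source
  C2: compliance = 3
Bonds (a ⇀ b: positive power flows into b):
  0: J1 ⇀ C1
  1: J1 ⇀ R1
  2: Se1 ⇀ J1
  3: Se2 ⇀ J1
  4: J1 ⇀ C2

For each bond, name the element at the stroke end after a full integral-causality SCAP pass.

#2 →J1  (source Se1 imposes e)
#3 →J1  (Se2 fixes effort; stroke away)
#0 →J1  (C1: C, integral causality)
#4 →J1  (C2: C, integral causality)
#1 →R1  (J1: last free bond brings flow in)

bond 0 stroke→J1
bond 1 stroke→R1
bond 2 stroke→J1
bond 3 stroke→J1
bond 4 stroke→J1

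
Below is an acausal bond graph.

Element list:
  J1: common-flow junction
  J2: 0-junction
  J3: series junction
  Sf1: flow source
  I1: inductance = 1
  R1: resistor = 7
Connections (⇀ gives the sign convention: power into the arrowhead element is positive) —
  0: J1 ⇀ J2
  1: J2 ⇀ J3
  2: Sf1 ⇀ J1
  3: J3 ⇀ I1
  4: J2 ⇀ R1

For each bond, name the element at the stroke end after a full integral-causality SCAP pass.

#0 |J1
#1 |J3
#2 |Sf1
#3 |I1
#4 |J2

bond 2 |Sf1  (source Sf1 imposes f)
bond 0 |J1  (1-jn J1 has f-setter on 2)
bond 3 |I1  (prefer integral on I1)
bond 1 |J3  (J3: bond 3 brought flow, rest push out)
bond 4 |J2  (J2: last free bond brings effort in)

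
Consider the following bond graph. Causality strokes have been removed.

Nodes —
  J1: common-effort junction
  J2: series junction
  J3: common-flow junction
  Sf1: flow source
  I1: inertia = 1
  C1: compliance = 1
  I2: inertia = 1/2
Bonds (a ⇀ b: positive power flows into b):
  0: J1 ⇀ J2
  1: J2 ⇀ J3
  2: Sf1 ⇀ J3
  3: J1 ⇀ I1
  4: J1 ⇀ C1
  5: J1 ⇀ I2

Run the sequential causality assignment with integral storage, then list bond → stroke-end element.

bond 0 stroke at J2
bond 1 stroke at J3
bond 2 stroke at Sf1
bond 3 stroke at I1
bond 4 stroke at J1
bond 5 stroke at I2

b2 stroke at Sf1  (Sf1: flow source, stroke at near end)
b1 stroke at J3  (J3: bond 2 brought flow, rest push out)
b0 stroke at J2  (J2: bond 1 brought flow, rest push out)
b3 stroke at I1  (I1 integral (f out))
b4 stroke at J1  (C1: C, integral causality)
b5 stroke at I2  (J1: bond 4 brought effort, rest push out)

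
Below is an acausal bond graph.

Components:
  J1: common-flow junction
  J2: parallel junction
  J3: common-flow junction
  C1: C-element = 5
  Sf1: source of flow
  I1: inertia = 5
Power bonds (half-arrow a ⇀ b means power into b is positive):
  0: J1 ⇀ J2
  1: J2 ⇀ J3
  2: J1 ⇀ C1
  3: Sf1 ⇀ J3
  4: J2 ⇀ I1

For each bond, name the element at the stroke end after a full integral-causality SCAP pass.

b0 stroke at J2
b1 stroke at J3
b2 stroke at J1
b3 stroke at Sf1
b4 stroke at I1

#3 |Sf1  (source Sf1 imposes f)
#1 |J3  (J3 flow already set via bond 3)
#2 |J1  (C1 outputs effort q/C1)
#0 |J2  (only one flow-in slot at J1)
#4 |I1  (0-jn J2 has e-setter on 0)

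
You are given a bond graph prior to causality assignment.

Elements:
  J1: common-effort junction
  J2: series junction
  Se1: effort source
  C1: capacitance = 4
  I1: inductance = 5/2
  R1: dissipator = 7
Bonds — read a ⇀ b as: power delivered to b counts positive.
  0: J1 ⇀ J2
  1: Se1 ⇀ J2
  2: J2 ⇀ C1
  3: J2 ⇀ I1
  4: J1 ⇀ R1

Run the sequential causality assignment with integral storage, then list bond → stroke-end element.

#0 |J2
#1 |J2
#2 |J2
#3 |I1
#4 |J1

#1 stroke→J2  (source Se1 imposes e)
#2 stroke→J2  (prefer integral on C1)
#3 stroke→I1  (I1: I, integral causality)
#0 stroke→J2  (J2 flow already set via bond 3)
#4 stroke→J1  (only one effort-in slot at J1)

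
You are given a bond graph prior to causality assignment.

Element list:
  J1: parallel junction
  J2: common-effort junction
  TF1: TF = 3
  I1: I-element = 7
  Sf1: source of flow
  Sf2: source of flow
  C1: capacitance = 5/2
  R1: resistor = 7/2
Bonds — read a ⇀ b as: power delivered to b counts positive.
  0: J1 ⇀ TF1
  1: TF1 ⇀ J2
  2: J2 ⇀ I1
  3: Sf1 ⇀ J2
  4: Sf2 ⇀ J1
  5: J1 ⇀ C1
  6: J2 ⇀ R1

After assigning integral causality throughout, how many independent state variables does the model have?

bond 3 →Sf1  (Sf1: flow source, stroke at near end)
bond 4 →Sf2  (Sf2 (Sf) sets flow on bond)
bond 2 →I1  (I1 integral (f out))
bond 5 →J1  (C1 integral (e out))
bond 0 →TF1  (common-e at J1 fixed by 5)
bond 1 →J2  (TF1: transformer flips bond 0)
bond 6 →R1  (J2: bond 1 brought effort, rest push out)

2  (C1, I1 all integral)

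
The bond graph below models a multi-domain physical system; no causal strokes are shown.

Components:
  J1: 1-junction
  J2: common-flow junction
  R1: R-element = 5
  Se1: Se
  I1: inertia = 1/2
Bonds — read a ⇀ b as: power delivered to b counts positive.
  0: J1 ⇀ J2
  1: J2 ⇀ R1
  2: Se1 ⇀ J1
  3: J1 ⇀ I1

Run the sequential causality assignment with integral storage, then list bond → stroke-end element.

b0 |J1
b1 |J2
b2 |J1
b3 |I1

#2 stroke at J1  (source Se1 imposes e)
#3 stroke at I1  (I1 integral (f out))
#0 stroke at J1  (J1: bond 3 brought flow, rest push out)
#1 stroke at J2  (J2 flow already set via bond 0)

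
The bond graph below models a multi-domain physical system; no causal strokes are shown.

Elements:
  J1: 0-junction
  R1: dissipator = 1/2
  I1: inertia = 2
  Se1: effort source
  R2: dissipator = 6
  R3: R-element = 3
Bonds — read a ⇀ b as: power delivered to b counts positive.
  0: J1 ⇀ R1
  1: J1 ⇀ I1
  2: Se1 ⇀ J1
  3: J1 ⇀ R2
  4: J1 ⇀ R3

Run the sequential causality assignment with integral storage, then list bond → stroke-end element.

b0 |R1
b1 |I1
b2 |J1
b3 |R2
b4 |R3

β2 →J1  (Se1: effort source, stroke at far end)
β0 →R1  (0-jn J1 has e-setter on 2)
β1 →I1  (J1 effort already set via bond 2)
β3 →R2  (J1 effort already set via bond 2)
β4 →R3  (0-jn J1 has e-setter on 2)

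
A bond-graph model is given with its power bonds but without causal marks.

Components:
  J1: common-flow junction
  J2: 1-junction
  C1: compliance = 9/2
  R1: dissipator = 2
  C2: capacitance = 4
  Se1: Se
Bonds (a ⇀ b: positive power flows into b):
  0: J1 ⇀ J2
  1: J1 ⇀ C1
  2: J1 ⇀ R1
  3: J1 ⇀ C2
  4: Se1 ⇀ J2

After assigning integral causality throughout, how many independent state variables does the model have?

b4 →J2  (Se1 (Se) sets effort on bond)
b0 →J1  (J2: last free bond brings flow in)
b1 →J1  (prefer integral on C1)
b3 →J1  (C2 outputs effort q/C2)
b2 →R1  (J1 needs exactly one f-in)

2  (C1, C2 all integral)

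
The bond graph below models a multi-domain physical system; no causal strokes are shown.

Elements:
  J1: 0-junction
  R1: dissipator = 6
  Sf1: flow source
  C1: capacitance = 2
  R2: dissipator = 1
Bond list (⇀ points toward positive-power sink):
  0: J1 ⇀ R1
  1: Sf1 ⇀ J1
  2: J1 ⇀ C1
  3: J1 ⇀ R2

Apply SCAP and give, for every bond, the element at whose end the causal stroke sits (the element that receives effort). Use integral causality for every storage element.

bond 0 stroke at R1
bond 1 stroke at Sf1
bond 2 stroke at J1
bond 3 stroke at R2

#1 stroke at Sf1  (Sf1 fixes flow; stroke at Sf1)
#2 stroke at J1  (prefer integral on C1)
#0 stroke at R1  (J1: bond 2 brought effort, rest push out)
#3 stroke at R2  (0-jn J1 has e-setter on 2)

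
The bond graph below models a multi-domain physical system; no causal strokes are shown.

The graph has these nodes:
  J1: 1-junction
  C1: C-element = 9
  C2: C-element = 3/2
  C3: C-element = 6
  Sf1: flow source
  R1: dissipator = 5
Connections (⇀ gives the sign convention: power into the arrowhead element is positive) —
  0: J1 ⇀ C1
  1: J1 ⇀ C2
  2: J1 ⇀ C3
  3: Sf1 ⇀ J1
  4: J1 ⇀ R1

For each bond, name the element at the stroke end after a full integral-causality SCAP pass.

#0 |J1
#1 |J1
#2 |J1
#3 |Sf1
#4 |J1

bond 3 |Sf1  (Sf1 fixes flow; stroke at Sf1)
bond 0 |J1  (J1: bond 3 brought flow, rest push out)
bond 1 |J1  (common-f at J1 fixed by 3)
bond 2 |J1  (J1: bond 3 brought flow, rest push out)
bond 4 |J1  (1-jn J1 has f-setter on 3)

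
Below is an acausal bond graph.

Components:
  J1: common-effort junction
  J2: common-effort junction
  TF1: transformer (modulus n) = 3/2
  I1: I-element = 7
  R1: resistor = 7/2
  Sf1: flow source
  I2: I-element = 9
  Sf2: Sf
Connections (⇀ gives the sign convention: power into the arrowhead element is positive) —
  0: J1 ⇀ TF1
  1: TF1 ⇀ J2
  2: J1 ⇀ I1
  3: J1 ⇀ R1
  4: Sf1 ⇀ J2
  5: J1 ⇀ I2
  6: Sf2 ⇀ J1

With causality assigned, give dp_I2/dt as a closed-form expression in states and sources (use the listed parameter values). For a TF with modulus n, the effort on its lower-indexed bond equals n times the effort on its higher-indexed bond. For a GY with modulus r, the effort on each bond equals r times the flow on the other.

dp_I2/dt = 7*F_Sf1/3 + 7*F_Sf2/2 - p_I1/2 - 7*p_I2/18

β4 stroke→Sf1  (Sf1 fixes flow; stroke at Sf1)
β6 stroke→Sf2  (Sf2 fixes flow; stroke at Sf2)
β1 stroke→J2  (J2: last free bond brings effort in)
β0 stroke→TF1  (TF1: transformer flips bond 1)
β2 stroke→I1  (I1 outputs flow p/I1)
β5 stroke→I2  (I2 integral (f out))
β3 stroke→J1  (closing 0-jn rule on J1)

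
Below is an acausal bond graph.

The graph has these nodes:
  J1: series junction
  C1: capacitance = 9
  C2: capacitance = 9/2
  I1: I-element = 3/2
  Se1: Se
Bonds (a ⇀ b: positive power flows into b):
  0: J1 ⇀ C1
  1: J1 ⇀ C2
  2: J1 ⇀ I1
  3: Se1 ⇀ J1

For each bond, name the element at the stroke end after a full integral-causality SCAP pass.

β3 |J1  (source Se1 imposes e)
β0 |J1  (C1 integral (e out))
β1 |J1  (prefer integral on C2)
β2 |I1  (J1 needs exactly one f-in)

b0 stroke→J1
b1 stroke→J1
b2 stroke→I1
b3 stroke→J1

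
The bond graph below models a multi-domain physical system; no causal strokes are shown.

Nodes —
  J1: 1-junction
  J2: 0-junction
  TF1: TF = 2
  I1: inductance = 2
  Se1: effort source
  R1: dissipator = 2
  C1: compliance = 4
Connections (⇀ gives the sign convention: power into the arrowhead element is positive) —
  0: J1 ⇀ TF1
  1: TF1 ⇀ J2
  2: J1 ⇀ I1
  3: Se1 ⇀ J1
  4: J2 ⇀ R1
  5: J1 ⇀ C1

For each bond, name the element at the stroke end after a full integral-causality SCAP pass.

b0 →J1
b1 →TF1
b2 →I1
b3 →J1
b4 →J2
b5 →J1

β3 →J1  (source Se1 imposes e)
β2 →I1  (prefer integral on I1)
β0 →J1  (1-jn J1 has f-setter on 2)
β5 →J1  (J1: bond 2 brought flow, rest push out)
β1 →TF1  (TF TF1: opposite of bond 0)
β4 →J2  (J2: last free bond brings effort in)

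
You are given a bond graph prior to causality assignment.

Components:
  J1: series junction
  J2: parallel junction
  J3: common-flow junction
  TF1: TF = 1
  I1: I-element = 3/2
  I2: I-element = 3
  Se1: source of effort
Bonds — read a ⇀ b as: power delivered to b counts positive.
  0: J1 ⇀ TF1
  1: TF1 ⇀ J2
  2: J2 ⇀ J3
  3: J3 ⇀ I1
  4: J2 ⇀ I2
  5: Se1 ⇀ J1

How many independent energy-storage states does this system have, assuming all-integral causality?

2  (I1, I2 all integral)

b5 →J1  (Se1: effort source, stroke at far end)
b0 →TF1  (J1: last free bond brings flow in)
b1 →J2  (TF1: transformer flips bond 0)
b2 →J3  (common-e at J2 fixed by 1)
b4 →I2  (J2 effort already set via bond 1)
b3 →I1  (J3 needs exactly one f-in)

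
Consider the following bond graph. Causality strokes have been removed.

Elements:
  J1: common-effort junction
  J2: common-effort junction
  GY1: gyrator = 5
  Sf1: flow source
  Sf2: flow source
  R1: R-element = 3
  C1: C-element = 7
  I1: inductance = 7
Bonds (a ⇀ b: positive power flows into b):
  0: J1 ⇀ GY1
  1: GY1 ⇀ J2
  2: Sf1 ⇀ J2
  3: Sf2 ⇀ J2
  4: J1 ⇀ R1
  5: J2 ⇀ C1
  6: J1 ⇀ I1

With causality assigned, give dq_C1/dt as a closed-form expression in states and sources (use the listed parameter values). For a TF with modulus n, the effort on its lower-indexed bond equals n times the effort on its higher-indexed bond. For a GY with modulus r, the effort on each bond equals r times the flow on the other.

bond 2 →Sf1  (source Sf1 imposes f)
bond 3 →Sf2  (Sf2 (Sf) sets flow on bond)
bond 5 →J2  (C1 integral (e out))
bond 1 →GY1  (J2 effort already set via bond 5)
bond 0 →GY1  (GY1: gyrator matches bond 1)
bond 6 →I1  (I1: I, integral causality)
bond 4 →J1  (J1 needs exactly one e-in)

dq_C1/dt = F_Sf1 + F_Sf2 - 3*p_I1/35 - 3*q_C1/175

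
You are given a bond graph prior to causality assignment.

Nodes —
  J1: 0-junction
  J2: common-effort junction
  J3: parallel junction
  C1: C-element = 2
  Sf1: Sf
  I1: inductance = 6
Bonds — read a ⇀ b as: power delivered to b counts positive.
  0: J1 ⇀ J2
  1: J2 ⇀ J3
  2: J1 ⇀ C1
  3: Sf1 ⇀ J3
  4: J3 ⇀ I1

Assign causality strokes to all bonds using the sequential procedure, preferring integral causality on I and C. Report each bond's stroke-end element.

β0 stroke at J2
β1 stroke at J3
β2 stroke at J1
β3 stroke at Sf1
β4 stroke at I1

bond 3 →Sf1  (source Sf1 imposes f)
bond 2 →J1  (C1: C, integral causality)
bond 0 →J2  (0-jn J1 has e-setter on 2)
bond 1 →J3  (J2 effort already set via bond 0)
bond 4 →I1  (J3 effort already set via bond 1)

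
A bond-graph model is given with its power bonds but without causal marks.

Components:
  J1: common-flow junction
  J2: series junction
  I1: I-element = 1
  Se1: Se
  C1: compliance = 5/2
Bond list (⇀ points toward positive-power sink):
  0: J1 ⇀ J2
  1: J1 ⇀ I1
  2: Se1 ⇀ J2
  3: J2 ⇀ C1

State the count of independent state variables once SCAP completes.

b2 |J2  (Se1: effort source, stroke at far end)
b1 |I1  (I1 outputs flow p/I1)
b0 |J1  (1-jn J1 has f-setter on 1)
b3 |J2  (J2: bond 0 brought flow, rest push out)

2  (C1, I1 all integral)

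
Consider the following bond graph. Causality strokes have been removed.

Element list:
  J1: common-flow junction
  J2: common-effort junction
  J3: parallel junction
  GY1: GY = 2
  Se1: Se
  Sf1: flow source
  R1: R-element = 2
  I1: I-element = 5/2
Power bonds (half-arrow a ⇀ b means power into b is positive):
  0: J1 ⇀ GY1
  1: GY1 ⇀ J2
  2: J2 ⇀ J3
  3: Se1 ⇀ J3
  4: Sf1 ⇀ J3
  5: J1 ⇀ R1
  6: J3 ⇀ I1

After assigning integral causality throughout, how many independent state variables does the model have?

1  (I1 all integral)

β3 stroke→J3  (Se1 fixes effort; stroke away)
β4 stroke→Sf1  (source Sf1 imposes f)
β2 stroke→J2  (J3: bond 3 brought effort, rest push out)
β6 stroke→I1  (0-jn J3 has e-setter on 3)
β1 stroke→GY1  (0-jn J2 has e-setter on 2)
β0 stroke→GY1  (GY GY1: same side as bond 1)
β5 stroke→J1  (J1 flow already set via bond 0)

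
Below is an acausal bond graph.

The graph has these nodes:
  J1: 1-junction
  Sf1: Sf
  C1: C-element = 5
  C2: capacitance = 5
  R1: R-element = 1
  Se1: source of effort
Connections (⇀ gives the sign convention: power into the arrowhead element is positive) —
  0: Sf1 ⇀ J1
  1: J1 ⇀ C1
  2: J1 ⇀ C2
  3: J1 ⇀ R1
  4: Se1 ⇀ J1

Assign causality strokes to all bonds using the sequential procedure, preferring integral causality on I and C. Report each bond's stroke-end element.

b0 |Sf1  (Sf1 (Sf) sets flow on bond)
b4 |J1  (Se1: effort source, stroke at far end)
b1 |J1  (common-f at J1 fixed by 0)
b2 |J1  (J1 flow already set via bond 0)
b3 |J1  (J1: bond 0 brought flow, rest push out)

b0 →Sf1
b1 →J1
b2 →J1
b3 →J1
b4 →J1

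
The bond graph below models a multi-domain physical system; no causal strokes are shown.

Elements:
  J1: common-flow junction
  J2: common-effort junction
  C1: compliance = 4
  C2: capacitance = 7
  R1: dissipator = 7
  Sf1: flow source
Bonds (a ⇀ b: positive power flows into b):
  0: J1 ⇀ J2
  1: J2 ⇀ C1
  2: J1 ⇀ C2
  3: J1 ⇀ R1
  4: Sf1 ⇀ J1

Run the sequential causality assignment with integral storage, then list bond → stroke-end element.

β0 |J1
β1 |J2
β2 |J1
β3 |J1
β4 |Sf1

bond 4 stroke at Sf1  (Sf1 fixes flow; stroke at Sf1)
bond 0 stroke at J1  (common-f at J1 fixed by 4)
bond 2 stroke at J1  (J1: bond 4 brought flow, rest push out)
bond 3 stroke at J1  (J1 flow already set via bond 4)
bond 1 stroke at J2  (closing 0-jn rule on J2)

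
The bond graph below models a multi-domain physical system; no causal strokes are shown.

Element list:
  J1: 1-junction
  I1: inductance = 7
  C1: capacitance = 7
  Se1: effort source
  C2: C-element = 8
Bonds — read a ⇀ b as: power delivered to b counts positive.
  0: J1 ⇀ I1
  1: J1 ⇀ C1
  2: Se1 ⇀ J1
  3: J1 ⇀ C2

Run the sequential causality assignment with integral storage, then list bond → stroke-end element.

#2 →J1  (Se1: effort source, stroke at far end)
#0 →I1  (I1: I, integral causality)
#1 →J1  (J1: bond 0 brought flow, rest push out)
#3 →J1  (J1 flow already set via bond 0)

bond 0 |I1
bond 1 |J1
bond 2 |J1
bond 3 |J1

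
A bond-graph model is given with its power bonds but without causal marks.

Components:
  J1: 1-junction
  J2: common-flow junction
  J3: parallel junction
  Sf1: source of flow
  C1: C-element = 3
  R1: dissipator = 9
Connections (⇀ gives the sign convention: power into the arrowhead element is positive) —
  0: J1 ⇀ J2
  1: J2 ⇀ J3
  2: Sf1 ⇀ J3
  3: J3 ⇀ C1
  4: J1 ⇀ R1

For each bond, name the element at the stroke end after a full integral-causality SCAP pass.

b0 |J1
b1 |J2
b2 |Sf1
b3 |J3
b4 |R1

#2 stroke→Sf1  (Sf1 (Sf) sets flow on bond)
#3 stroke→J3  (C1 integral (e out))
#1 stroke→J2  (J3: bond 3 brought effort, rest push out)
#0 stroke→J1  (J2: last free bond brings flow in)
#4 stroke→R1  (J1 needs exactly one f-in)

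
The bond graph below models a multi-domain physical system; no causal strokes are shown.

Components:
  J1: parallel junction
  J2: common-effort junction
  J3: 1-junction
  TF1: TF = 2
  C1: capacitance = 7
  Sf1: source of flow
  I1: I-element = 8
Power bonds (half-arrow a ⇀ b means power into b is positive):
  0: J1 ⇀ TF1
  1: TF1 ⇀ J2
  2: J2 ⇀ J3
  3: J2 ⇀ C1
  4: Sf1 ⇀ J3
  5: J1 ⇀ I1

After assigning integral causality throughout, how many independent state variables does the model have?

2  (C1, I1 all integral)

#4 |Sf1  (Sf1 (Sf) sets flow on bond)
#2 |J3  (J3 flow already set via bond 4)
#3 |J2  (C1 outputs effort q/C1)
#1 |TF1  (common-e at J2 fixed by 3)
#0 |J1  (through TF1, causality passes straight; one stroke at TF1)
#5 |I1  (common-e at J1 fixed by 0)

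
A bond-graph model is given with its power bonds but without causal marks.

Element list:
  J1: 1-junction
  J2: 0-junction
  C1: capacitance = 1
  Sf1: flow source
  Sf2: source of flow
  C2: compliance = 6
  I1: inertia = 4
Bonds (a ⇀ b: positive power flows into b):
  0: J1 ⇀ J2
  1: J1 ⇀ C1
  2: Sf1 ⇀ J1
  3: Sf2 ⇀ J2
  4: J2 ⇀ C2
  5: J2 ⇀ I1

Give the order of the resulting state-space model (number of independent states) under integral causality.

3  (C1, C2, I1 all integral)

b2 stroke at Sf1  (Sf1 fixes flow; stroke at Sf1)
b3 stroke at Sf2  (Sf2 (Sf) sets flow on bond)
b0 stroke at J1  (1-jn J1 has f-setter on 2)
b1 stroke at J1  (1-jn J1 has f-setter on 2)
b4 stroke at J2  (C2 outputs effort q/C2)
b5 stroke at I1  (0-jn J2 has e-setter on 4)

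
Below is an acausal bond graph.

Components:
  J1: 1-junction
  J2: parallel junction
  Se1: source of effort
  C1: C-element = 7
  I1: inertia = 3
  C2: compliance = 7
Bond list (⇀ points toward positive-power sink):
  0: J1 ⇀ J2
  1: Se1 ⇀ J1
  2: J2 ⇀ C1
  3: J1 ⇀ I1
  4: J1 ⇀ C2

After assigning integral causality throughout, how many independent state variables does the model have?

bond 1 →J1  (Se1 fixes effort; stroke away)
bond 2 →J2  (C1: C, integral causality)
bond 0 →J1  (0-jn J2 has e-setter on 2)
bond 3 →I1  (I1 outputs flow p/I1)
bond 4 →J1  (J1 flow already set via bond 3)

3  (C1, C2, I1 all integral)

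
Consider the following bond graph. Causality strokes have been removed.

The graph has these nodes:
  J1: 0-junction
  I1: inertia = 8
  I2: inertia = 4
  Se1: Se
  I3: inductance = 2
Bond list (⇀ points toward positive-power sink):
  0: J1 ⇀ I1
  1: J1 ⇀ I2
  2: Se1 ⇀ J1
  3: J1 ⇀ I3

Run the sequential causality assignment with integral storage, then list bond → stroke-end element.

#0 stroke at I1
#1 stroke at I2
#2 stroke at J1
#3 stroke at I3

β2 stroke→J1  (Se1: effort source, stroke at far end)
β0 stroke→I1  (J1: bond 2 brought effort, rest push out)
β1 stroke→I2  (0-jn J1 has e-setter on 2)
β3 stroke→I3  (J1 effort already set via bond 2)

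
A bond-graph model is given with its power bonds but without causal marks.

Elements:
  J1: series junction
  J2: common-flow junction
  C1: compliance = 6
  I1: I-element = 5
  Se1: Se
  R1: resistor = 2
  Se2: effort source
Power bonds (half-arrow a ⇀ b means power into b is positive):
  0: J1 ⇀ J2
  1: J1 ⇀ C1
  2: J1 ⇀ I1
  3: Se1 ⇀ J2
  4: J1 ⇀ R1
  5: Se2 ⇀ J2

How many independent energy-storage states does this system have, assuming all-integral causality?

β3 |J2  (source Se1 imposes e)
β5 |J2  (source Se2 imposes e)
β0 |J1  (closing 1-jn rule on J2)
β1 |J1  (C1 integral (e out))
β2 |I1  (I1: I, integral causality)
β4 |J1  (J1 flow already set via bond 2)

2  (C1, I1 all integral)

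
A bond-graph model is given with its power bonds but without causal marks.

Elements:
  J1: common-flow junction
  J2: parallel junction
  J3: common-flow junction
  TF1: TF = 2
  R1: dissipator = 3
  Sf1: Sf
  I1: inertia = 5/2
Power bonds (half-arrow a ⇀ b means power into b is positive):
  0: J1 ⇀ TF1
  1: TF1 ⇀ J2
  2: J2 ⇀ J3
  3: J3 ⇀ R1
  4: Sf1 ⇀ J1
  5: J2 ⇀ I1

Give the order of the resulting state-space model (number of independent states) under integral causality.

1  (I1 all integral)

β4 →Sf1  (Sf1: flow source, stroke at near end)
β0 →J1  (1-jn J1 has f-setter on 4)
β1 →TF1  (through TF1, causality passes straight; one stroke at TF1)
β5 →I1  (I1: I, integral causality)
β2 →J2  (J2: last free bond brings effort in)
β3 →J3  (J3: bond 2 brought flow, rest push out)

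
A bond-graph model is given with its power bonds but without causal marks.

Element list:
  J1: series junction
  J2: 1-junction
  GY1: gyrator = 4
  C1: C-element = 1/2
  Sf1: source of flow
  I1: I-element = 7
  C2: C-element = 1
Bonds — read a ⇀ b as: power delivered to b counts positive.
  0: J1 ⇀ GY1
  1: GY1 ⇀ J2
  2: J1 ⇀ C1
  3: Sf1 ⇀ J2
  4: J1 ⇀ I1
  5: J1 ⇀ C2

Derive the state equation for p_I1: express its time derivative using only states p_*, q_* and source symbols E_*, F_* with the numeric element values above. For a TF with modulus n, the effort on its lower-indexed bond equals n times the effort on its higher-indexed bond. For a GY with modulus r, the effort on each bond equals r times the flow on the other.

dp_I1/dt = -4*F_Sf1 - 2*q_C1 - q_C2

b3 stroke→Sf1  (Sf1 fixes flow; stroke at Sf1)
b1 stroke→J2  (1-jn J2 has f-setter on 3)
b0 stroke→J1  (GY1: gyrator matches bond 1)
b2 stroke→J1  (C1 outputs effort q/C1)
b4 stroke→I1  (I1: I, integral causality)
b5 stroke→J1  (common-f at J1 fixed by 4)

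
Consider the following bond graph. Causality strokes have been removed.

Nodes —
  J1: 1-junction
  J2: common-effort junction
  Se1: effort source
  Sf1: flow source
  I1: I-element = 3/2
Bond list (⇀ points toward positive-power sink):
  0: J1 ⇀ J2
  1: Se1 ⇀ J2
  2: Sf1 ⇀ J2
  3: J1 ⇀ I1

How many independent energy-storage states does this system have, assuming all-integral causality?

1  (I1 all integral)

#1 →J2  (Se1: effort source, stroke at far end)
#2 →Sf1  (Sf1 (Sf) sets flow on bond)
#0 →J1  (J2 effort already set via bond 1)
#3 →I1  (closing 1-jn rule on J1)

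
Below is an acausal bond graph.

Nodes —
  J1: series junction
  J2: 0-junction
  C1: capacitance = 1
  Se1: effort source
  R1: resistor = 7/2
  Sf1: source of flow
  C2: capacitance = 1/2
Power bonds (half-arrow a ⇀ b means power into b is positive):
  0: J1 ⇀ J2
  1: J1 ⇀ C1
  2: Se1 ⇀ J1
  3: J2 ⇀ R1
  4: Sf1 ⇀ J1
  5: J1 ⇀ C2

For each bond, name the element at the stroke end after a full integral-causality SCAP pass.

bond 0 |J1
bond 1 |J1
bond 2 |J1
bond 3 |J2
bond 4 |Sf1
bond 5 |J1

#2 stroke at J1  (source Se1 imposes e)
#4 stroke at Sf1  (source Sf1 imposes f)
#0 stroke at J1  (J1 flow already set via bond 4)
#1 stroke at J1  (common-f at J1 fixed by 4)
#5 stroke at J1  (J1 flow already set via bond 4)
#3 stroke at J2  (J2 needs exactly one e-in)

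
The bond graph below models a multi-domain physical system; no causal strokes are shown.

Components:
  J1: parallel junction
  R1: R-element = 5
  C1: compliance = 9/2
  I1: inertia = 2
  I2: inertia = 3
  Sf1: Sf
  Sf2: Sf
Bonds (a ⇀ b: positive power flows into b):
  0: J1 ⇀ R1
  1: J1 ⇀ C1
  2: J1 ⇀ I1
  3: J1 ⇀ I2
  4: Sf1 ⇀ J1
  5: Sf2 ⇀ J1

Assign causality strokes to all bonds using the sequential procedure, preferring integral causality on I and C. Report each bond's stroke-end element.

#4 stroke→Sf1  (Sf1 fixes flow; stroke at Sf1)
#5 stroke→Sf2  (Sf2 fixes flow; stroke at Sf2)
#1 stroke→J1  (C1: C, integral causality)
#0 stroke→R1  (J1: bond 1 brought effort, rest push out)
#2 stroke→I1  (J1 effort already set via bond 1)
#3 stroke→I2  (common-e at J1 fixed by 1)

#0 |R1
#1 |J1
#2 |I1
#3 |I2
#4 |Sf1
#5 |Sf2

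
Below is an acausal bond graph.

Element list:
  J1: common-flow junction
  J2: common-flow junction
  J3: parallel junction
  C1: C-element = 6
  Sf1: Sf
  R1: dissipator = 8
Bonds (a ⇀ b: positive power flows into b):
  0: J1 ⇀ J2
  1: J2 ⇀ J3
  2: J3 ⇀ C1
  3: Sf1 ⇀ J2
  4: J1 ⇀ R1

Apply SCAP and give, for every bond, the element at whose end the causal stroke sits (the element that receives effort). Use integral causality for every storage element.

bond 3 |Sf1  (Sf1: flow source, stroke at near end)
bond 0 |J2  (J2: bond 3 brought flow, rest push out)
bond 1 |J2  (1-jn J2 has f-setter on 3)
bond 2 |J3  (only one effort-in slot at J3)
bond 4 |J1  (1-jn J1 has f-setter on 0)

bond 0 |J2
bond 1 |J2
bond 2 |J3
bond 3 |Sf1
bond 4 |J1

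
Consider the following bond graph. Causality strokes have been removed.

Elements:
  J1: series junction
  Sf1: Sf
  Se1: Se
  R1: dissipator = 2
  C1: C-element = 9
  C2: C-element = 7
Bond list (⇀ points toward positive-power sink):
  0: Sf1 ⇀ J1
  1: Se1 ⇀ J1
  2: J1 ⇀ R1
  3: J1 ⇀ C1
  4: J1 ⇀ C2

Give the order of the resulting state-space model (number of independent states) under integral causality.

#0 →Sf1  (Sf1: flow source, stroke at near end)
#1 →J1  (Se1 (Se) sets effort on bond)
#2 →J1  (J1: bond 0 brought flow, rest push out)
#3 →J1  (J1 flow already set via bond 0)
#4 →J1  (J1 flow already set via bond 0)

2  (C1, C2 all integral)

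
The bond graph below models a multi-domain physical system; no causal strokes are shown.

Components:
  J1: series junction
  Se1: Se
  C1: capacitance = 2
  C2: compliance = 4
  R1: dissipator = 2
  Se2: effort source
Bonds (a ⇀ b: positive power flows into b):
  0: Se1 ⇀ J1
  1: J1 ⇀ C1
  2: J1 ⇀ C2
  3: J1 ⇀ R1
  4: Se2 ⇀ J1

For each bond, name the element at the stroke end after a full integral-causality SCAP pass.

#0 →J1  (source Se1 imposes e)
#4 →J1  (Se2 (Se) sets effort on bond)
#1 →J1  (prefer integral on C1)
#2 →J1  (C2: C, integral causality)
#3 →R1  (J1: last free bond brings flow in)

#0 |J1
#1 |J1
#2 |J1
#3 |R1
#4 |J1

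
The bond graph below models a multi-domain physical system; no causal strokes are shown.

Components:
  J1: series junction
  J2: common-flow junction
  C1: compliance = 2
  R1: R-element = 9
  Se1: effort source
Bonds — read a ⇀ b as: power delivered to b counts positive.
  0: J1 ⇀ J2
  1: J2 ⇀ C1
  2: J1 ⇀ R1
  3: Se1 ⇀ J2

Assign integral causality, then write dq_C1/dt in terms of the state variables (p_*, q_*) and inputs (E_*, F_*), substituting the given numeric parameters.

β3 stroke at J2  (source Se1 imposes e)
β1 stroke at J2  (C1 outputs effort q/C1)
β0 stroke at J1  (J2: last free bond brings flow in)
β2 stroke at R1  (J1 needs exactly one f-in)

dq_C1/dt = E_Se1/9 - q_C1/18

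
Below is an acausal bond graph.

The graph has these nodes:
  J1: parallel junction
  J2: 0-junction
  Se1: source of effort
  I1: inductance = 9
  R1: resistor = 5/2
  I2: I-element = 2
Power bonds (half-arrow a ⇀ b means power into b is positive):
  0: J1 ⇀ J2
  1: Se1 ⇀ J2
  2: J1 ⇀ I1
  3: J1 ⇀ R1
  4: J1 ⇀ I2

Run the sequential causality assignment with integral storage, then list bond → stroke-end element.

β1 |J2  (Se1: effort source, stroke at far end)
β0 |J1  (common-e at J2 fixed by 1)
β2 |I1  (0-jn J1 has e-setter on 0)
β3 |R1  (0-jn J1 has e-setter on 0)
β4 |I2  (common-e at J1 fixed by 0)

β0 |J1
β1 |J2
β2 |I1
β3 |R1
β4 |I2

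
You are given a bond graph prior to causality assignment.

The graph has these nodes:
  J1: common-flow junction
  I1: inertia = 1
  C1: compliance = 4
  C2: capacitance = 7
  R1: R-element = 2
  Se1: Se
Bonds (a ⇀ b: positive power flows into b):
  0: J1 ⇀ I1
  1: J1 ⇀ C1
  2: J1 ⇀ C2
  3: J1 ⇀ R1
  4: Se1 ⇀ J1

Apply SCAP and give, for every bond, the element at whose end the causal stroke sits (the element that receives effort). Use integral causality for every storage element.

bond 0 |I1
bond 1 |J1
bond 2 |J1
bond 3 |J1
bond 4 |J1

b4 →J1  (Se1 (Se) sets effort on bond)
b0 →I1  (I1: I, integral causality)
b1 →J1  (J1: bond 0 brought flow, rest push out)
b2 →J1  (1-jn J1 has f-setter on 0)
b3 →J1  (common-f at J1 fixed by 0)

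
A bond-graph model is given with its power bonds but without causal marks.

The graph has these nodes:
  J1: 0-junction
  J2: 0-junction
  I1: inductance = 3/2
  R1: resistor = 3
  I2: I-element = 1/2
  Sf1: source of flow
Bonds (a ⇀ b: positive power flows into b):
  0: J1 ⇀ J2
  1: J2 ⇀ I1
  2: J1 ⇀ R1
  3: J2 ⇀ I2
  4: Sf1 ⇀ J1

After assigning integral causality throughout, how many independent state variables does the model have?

2  (I1, I2 all integral)

β4 |Sf1  (Sf1: flow source, stroke at near end)
β1 |I1  (prefer integral on I1)
β3 |I2  (I2 outputs flow p/I2)
β0 |J2  (closing 0-jn rule on J2)
β2 |J1  (only one effort-in slot at J1)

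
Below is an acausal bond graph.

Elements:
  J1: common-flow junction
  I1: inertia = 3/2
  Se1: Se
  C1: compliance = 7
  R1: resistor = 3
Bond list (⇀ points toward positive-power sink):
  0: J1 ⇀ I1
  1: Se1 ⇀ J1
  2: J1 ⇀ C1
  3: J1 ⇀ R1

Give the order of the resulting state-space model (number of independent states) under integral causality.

b1 stroke at J1  (Se1: effort source, stroke at far end)
b0 stroke at I1  (I1: I, integral causality)
b2 stroke at J1  (J1: bond 0 brought flow, rest push out)
b3 stroke at J1  (common-f at J1 fixed by 0)

2  (C1, I1 all integral)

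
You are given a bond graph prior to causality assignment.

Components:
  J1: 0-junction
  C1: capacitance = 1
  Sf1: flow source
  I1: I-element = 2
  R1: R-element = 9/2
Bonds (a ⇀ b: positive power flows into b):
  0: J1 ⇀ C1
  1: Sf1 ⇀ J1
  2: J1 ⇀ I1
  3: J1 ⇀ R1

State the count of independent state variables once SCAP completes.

b1 →Sf1  (Sf1 (Sf) sets flow on bond)
b0 →J1  (C1 integral (e out))
b2 →I1  (0-jn J1 has e-setter on 0)
b3 →R1  (J1: bond 0 brought effort, rest push out)

2  (C1, I1 all integral)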